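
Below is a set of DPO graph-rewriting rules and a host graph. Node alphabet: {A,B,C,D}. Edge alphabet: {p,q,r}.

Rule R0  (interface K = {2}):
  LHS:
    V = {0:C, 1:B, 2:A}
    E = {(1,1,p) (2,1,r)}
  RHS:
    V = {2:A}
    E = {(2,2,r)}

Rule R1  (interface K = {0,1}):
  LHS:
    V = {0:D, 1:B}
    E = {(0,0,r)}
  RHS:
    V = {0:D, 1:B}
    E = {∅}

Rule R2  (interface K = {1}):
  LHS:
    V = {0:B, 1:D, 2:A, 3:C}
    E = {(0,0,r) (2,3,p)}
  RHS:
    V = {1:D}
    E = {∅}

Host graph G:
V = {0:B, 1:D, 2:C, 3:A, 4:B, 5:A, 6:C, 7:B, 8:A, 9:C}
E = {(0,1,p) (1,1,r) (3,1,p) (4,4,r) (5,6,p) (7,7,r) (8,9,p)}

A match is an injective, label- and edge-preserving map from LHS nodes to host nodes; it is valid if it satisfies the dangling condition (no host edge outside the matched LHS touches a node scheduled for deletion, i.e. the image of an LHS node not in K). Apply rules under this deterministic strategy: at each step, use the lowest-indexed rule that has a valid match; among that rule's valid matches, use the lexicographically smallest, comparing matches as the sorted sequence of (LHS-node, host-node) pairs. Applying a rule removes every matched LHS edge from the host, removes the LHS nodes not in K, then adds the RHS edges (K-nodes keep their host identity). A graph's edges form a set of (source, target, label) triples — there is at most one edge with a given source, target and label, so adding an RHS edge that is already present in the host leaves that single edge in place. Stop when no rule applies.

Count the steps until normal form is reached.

Answer: 3

Steps:
initial: |V|=10 |E|=7  E = 0-p->1 1-r->1 3-p->1 4-r->4 5-p->6 7-r->7 8-p->9
step 1: apply R1 at {0↦1, 1↦0}  → |V|=10 |E|=6  E = 0-p->1 3-p->1 4-r->4 5-p->6 7-r->7 8-p->9
step 2: apply R2 at {0↦4, 1↦1, 2↦5, 3↦6}  → |V|=7 |E|=4  E = 0-p->1 3-p->1 7-r->7 8-p->9
step 3: apply R2 at {0↦7, 1↦1, 2↦8, 3↦9}  → |V|=4 |E|=2  E = 0-p->1 3-p->1
normal form: no rule applies after step 3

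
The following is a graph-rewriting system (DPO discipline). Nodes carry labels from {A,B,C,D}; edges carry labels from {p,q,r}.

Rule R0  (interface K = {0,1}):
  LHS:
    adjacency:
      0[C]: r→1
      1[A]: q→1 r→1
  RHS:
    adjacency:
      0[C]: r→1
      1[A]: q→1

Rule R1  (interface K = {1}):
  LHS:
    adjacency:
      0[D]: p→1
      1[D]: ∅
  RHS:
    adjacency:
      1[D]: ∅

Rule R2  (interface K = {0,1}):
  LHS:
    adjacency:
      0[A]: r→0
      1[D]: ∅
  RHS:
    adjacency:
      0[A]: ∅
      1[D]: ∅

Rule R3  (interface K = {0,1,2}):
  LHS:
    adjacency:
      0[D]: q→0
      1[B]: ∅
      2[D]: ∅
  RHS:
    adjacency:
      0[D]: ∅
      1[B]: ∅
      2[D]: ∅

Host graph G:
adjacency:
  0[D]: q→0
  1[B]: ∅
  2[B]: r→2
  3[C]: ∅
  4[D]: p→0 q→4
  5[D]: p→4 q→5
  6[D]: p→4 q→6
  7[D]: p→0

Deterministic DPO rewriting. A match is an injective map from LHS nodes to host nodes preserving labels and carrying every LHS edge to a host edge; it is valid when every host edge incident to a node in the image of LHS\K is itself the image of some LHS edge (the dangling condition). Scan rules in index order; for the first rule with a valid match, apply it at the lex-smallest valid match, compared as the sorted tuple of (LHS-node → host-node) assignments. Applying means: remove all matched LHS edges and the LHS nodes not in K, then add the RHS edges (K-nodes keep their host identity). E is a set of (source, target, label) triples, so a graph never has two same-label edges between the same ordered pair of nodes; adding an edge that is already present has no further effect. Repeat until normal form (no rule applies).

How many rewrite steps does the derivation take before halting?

Answer: 8

Rewrite trace:
[0] host  ⇒  8 nodes, 9 edges  {0-q->0 2-r->2 4-p->0 4-q->4 5-p->4 5-q->5 6-p->4 6-q->6 7-p->0}
[1] R1 @ {0↦7, 1↦0}  ⇒  7 nodes, 8 edges  {0-q->0 2-r->2 4-p->0 4-q->4 5-p->4 5-q->5 6-p->4 6-q->6}
[2] R3 @ {0↦0, 1↦1, 2↦4}  ⇒  7 nodes, 7 edges  {2-r->2 4-p->0 4-q->4 5-p->4 5-q->5 6-p->4 6-q->6}
[3] R3 @ {0↦4, 1↦1, 2↦0}  ⇒  7 nodes, 6 edges  {2-r->2 4-p->0 5-p->4 5-q->5 6-p->4 6-q->6}
[4] R3 @ {0↦5, 1↦1, 2↦0}  ⇒  7 nodes, 5 edges  {2-r->2 4-p->0 5-p->4 6-p->4 6-q->6}
[5] R1 @ {0↦5, 1↦4}  ⇒  6 nodes, 4 edges  {2-r->2 4-p->0 6-p->4 6-q->6}
[6] R3 @ {0↦6, 1↦1, 2↦0}  ⇒  6 nodes, 3 edges  {2-r->2 4-p->0 6-p->4}
[7] R1 @ {0↦6, 1↦4}  ⇒  5 nodes, 2 edges  {2-r->2 4-p->0}
[8] R1 @ {0↦4, 1↦0}  ⇒  4 nodes, 1 edges  {2-r->2}
final graph: no rule applies after step 8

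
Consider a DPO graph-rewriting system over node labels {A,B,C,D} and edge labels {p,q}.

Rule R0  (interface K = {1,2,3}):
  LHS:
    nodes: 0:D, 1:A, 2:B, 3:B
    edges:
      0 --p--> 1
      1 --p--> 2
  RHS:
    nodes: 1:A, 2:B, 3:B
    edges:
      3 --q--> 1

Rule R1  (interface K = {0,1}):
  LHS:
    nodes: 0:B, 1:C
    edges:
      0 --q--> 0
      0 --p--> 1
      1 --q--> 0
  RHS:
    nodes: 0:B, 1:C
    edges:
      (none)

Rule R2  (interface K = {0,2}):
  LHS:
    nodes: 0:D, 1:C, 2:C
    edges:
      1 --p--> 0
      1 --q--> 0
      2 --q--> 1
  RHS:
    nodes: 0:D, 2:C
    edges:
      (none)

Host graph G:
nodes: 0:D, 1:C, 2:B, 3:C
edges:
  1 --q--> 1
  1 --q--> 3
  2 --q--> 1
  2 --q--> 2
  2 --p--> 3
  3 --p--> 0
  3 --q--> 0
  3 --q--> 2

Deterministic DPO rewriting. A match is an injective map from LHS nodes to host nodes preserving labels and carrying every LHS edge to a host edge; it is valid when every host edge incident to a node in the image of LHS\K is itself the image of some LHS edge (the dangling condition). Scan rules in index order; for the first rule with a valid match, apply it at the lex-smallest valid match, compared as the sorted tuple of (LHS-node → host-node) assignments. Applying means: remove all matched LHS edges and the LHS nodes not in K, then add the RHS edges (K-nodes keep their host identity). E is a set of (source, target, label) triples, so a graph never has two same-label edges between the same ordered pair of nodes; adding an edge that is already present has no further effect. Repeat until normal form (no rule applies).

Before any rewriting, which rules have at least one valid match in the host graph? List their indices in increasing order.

R0: no valid match — LHS pattern not found
R1: 1 valid match — {0↦2, 1↦3}
R2: no valid match — 1 raw match, all fail dangling condition

Answer: [R1]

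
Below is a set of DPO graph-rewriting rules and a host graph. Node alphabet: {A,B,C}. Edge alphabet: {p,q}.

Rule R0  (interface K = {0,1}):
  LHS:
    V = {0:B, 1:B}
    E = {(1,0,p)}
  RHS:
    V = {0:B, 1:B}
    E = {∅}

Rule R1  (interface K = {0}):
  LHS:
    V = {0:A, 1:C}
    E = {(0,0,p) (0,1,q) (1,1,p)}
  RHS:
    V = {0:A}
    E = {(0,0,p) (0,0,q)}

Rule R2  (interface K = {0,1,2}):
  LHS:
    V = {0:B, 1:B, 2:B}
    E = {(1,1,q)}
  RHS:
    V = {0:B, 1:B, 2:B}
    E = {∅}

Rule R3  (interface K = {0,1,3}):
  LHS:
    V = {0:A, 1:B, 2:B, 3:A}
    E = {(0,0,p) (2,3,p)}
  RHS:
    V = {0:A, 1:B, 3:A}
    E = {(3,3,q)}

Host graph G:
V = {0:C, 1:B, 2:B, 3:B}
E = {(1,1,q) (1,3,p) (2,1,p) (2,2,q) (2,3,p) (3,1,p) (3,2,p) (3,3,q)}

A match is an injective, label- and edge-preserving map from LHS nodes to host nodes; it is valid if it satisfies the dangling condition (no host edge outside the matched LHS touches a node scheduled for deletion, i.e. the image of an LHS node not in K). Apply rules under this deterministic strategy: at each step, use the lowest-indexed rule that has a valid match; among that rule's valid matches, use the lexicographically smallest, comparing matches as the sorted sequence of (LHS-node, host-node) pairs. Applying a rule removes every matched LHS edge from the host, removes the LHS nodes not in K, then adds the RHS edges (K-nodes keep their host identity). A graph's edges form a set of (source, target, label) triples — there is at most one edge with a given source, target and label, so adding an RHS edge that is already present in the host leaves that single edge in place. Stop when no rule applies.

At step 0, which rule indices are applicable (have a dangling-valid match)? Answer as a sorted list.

Answer: [R0,R2]

Steps:
R0: 5 valid matches — {0↦1, 1↦2}, {0↦1, 1↦3}, {0↦2, 1↦3} (+2 more)
R1: no valid match — LHS pattern not found
R2: 6 valid matches — {0↦1, 1↦2, 2↦3}, {0↦1, 1↦3, 2↦2}, {0↦2, 1↦1, 2↦3} (+3 more)
R3: no valid match — LHS pattern not found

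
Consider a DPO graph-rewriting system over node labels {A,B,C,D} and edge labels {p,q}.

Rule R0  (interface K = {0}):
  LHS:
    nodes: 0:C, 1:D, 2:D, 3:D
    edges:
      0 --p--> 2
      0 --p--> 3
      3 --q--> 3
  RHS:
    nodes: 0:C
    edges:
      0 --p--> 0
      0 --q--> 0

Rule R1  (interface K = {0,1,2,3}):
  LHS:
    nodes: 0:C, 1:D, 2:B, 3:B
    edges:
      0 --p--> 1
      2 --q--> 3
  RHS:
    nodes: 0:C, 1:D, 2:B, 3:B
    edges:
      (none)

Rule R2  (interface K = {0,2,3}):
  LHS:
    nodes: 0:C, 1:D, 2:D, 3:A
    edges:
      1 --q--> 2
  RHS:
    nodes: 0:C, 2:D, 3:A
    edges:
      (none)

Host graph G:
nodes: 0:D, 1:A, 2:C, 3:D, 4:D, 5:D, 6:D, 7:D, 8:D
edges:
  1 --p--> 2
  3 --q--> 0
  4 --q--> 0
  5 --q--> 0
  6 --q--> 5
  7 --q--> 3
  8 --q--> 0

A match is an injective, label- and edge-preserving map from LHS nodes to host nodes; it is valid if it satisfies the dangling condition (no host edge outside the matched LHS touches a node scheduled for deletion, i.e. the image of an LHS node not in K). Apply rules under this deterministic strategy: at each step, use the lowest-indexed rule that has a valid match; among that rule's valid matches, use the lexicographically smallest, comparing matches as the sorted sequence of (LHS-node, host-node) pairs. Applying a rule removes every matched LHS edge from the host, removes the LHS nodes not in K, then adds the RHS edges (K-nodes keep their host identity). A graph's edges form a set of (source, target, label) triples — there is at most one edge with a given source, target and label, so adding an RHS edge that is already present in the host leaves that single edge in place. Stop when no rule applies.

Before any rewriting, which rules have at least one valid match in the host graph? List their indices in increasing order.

Answer: [R2]

Derivation:
R0: no valid match — LHS pattern not found
R1: no valid match — LHS pattern not found
R2: 4 valid matches — {0↦2, 1↦4, 2↦0, 3↦1}, {0↦2, 1↦6, 2↦5, 3↦1}, {0↦2, 1↦7, 2↦3, 3↦1} (+1 more)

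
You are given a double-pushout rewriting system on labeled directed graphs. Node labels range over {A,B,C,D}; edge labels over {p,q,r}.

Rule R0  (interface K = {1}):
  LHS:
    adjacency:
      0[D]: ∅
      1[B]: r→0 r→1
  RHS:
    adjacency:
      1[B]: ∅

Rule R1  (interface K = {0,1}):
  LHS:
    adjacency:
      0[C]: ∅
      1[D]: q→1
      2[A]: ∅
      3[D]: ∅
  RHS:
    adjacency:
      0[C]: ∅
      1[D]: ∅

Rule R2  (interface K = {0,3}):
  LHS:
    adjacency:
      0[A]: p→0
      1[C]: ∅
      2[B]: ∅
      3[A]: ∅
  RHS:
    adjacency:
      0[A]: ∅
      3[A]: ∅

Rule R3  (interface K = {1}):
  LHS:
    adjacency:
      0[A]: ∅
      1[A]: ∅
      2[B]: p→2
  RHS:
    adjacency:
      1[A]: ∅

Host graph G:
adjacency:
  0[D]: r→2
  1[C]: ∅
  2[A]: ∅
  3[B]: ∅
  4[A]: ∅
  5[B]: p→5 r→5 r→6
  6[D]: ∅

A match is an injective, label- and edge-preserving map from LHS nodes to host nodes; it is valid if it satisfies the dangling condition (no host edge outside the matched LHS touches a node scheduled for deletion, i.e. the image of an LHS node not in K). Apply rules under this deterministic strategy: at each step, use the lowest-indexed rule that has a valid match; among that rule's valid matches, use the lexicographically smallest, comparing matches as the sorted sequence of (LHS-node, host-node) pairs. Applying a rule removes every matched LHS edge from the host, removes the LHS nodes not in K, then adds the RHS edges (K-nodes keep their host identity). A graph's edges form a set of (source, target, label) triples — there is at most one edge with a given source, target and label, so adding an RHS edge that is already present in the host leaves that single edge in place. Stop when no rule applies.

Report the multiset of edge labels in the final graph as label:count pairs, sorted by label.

Answer: r:1

Rewrite trace:
initial: |V|=7 |E|=4  E = 0-r->2 5-p->5 5-r->5 5-r->6
step 1: apply R0 at {0↦6, 1↦5}  → |V|=6 |E|=2  E = 0-r->2 5-p->5
step 2: apply R3 at {0↦4, 1↦2, 2↦5}  → |V|=4 |E|=1  E = 0-r->2
normal form: no rule applies after step 2
NF edges: [(0, 2, 'r')]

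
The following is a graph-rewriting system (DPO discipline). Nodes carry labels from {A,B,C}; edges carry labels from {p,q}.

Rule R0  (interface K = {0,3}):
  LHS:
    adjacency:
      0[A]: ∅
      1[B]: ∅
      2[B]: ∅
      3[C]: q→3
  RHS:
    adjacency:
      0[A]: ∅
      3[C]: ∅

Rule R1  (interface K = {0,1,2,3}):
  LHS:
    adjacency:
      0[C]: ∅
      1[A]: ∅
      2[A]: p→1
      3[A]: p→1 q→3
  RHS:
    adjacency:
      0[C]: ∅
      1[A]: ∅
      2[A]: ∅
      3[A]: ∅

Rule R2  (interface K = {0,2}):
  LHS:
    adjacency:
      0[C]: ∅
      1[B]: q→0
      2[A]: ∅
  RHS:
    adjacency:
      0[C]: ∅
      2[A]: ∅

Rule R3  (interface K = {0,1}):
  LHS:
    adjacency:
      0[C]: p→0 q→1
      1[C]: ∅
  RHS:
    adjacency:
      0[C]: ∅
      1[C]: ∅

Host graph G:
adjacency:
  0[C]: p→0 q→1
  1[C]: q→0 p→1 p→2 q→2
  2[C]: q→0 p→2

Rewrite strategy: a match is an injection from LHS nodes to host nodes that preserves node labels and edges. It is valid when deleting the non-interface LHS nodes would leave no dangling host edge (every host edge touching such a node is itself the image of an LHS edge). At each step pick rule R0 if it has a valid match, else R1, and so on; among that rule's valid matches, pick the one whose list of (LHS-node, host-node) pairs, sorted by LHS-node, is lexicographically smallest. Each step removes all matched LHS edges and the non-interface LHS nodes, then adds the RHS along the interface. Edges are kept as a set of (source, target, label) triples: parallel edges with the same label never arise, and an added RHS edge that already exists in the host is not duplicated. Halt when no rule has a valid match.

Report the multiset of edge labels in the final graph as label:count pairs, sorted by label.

start.  V:3 E:8  edges: 0-p->0 0-q->1 1-q->0 1-p->1 1-p->2 1-q->2 2-q->0 2-p->2
1. fire R3 via {0↦0, 1↦1}  →  V:3 E:6  edges: 1-q->0 1-p->1 1-p->2 1-q->2 2-q->0 2-p->2
2. fire R3 via {0↦1, 1↦0}  →  V:3 E:4  edges: 1-p->2 1-q->2 2-q->0 2-p->2
3. fire R3 via {0↦2, 1↦0}  →  V:3 E:2  edges: 1-p->2 1-q->2
final graph: no rule applies after step 3
NF edges: [(1, 2, 'p'), (1, 2, 'q')]

Answer: p:1 q:1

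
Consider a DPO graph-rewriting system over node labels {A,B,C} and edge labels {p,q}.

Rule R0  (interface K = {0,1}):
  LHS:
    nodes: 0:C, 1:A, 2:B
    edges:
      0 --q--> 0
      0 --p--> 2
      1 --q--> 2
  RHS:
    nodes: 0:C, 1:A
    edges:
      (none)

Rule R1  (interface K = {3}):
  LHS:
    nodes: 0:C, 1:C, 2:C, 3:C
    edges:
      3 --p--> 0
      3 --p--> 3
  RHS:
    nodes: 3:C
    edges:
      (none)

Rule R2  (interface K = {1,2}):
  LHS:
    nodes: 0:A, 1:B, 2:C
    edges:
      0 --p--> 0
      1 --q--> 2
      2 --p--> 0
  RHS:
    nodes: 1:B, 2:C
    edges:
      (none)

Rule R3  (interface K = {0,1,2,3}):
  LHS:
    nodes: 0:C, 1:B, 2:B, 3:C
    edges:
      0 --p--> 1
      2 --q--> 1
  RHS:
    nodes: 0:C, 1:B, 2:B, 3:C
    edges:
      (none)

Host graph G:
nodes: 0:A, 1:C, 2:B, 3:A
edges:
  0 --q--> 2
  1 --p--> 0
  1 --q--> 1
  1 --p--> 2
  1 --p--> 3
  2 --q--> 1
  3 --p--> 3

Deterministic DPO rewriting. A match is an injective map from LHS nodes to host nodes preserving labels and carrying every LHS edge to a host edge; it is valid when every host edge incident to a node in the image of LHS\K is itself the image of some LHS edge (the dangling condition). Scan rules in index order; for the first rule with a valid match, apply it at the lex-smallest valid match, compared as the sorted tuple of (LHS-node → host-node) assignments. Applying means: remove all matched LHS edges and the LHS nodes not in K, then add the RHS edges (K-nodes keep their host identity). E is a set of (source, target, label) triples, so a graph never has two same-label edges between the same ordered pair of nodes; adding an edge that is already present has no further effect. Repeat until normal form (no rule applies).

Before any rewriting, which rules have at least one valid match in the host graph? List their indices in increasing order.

Answer: [R2]

Derivation:
R0: no valid match — 1 raw match, all fail dangling condition
R1: no valid match — LHS pattern not found
R2: 1 valid match — {0↦3, 1↦2, 2↦1}
R3: no valid match — LHS pattern not found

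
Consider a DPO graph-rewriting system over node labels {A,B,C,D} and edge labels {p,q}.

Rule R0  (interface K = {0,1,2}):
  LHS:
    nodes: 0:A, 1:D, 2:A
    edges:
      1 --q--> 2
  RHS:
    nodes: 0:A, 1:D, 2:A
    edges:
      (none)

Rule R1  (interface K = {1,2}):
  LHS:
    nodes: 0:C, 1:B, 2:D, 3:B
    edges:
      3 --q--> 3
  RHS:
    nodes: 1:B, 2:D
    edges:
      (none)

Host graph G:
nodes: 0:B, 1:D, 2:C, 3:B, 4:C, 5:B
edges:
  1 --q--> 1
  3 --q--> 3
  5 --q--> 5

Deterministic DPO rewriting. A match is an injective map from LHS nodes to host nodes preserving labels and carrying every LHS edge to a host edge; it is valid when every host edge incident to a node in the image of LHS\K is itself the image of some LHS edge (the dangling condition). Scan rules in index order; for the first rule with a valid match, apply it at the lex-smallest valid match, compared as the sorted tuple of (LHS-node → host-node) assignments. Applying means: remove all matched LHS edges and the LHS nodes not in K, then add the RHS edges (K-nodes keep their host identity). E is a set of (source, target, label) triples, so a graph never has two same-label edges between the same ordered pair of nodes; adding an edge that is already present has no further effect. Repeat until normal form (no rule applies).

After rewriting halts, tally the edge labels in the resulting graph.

Answer: q:1

Derivation:
start.  V:6 E:3  edges: 1-q->1 3-q->3 5-q->5
1. fire R1 via {0↦2, 1↦0, 2↦1, 3↦3}  →  V:4 E:2  edges: 1-q->1 5-q->5
2. fire R1 via {0↦4, 1↦0, 2↦1, 3↦5}  →  V:2 E:1  edges: 1-q->1
halt: no rule applies after step 2
NF edges: [(1, 1, 'q')]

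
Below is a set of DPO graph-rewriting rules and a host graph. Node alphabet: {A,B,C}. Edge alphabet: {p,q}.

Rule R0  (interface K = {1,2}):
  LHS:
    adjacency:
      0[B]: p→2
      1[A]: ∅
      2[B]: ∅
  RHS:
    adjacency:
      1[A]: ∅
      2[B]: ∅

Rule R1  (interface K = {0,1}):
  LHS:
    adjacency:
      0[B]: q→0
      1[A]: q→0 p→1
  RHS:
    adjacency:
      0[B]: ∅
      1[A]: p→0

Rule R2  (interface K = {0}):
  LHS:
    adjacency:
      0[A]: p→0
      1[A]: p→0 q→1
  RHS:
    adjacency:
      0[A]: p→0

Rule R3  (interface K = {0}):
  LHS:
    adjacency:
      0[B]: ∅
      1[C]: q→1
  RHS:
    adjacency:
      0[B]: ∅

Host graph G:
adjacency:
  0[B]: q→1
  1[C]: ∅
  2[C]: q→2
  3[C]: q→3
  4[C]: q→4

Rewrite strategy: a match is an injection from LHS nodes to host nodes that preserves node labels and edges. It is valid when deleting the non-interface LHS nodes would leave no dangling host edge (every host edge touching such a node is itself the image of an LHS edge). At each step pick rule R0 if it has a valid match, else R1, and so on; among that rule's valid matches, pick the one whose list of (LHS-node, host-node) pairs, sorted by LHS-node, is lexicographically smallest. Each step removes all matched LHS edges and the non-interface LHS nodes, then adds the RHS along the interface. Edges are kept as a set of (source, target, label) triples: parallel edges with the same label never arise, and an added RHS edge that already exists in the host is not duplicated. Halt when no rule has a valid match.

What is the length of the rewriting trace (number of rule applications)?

Answer: 3

Derivation:
initial: |V|=5 |E|=4  E = 0-q->1 2-q->2 3-q->3 4-q->4
step 1: apply R3 at {0↦0, 1↦2}  → |V|=4 |E|=3  E = 0-q->1 3-q->3 4-q->4
step 2: apply R3 at {0↦0, 1↦3}  → |V|=3 |E|=2  E = 0-q->1 4-q->4
step 3: apply R3 at {0↦0, 1↦4}  → |V|=2 |E|=1  E = 0-q->1
halt: no rule applies after step 3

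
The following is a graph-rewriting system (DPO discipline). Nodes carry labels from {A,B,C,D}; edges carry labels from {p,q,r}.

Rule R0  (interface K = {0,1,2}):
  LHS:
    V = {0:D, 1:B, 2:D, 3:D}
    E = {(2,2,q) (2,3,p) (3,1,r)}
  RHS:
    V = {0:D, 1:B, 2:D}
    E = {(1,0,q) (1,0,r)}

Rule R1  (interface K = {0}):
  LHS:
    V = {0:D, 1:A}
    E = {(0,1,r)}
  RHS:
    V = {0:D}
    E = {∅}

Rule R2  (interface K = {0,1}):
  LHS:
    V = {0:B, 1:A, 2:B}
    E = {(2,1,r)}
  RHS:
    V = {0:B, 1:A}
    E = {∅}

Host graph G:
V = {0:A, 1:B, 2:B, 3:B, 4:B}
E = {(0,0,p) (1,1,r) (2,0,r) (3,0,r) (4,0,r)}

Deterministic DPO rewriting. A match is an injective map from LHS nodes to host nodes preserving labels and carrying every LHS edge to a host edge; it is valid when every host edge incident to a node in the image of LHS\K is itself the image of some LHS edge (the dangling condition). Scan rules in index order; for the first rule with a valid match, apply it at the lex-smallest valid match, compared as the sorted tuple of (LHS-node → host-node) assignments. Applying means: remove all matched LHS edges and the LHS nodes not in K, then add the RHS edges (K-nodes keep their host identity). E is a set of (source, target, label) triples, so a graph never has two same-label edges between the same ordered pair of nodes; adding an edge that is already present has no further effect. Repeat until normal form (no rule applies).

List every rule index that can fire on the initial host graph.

R0: no valid match — LHS pattern not found
R1: no valid match — LHS pattern not found
R2: 9 valid matches — {0↦1, 1↦0, 2↦2}, {0↦1, 1↦0, 2↦3}, {0↦1, 1↦0, 2↦4} (+6 more)

Answer: [R2]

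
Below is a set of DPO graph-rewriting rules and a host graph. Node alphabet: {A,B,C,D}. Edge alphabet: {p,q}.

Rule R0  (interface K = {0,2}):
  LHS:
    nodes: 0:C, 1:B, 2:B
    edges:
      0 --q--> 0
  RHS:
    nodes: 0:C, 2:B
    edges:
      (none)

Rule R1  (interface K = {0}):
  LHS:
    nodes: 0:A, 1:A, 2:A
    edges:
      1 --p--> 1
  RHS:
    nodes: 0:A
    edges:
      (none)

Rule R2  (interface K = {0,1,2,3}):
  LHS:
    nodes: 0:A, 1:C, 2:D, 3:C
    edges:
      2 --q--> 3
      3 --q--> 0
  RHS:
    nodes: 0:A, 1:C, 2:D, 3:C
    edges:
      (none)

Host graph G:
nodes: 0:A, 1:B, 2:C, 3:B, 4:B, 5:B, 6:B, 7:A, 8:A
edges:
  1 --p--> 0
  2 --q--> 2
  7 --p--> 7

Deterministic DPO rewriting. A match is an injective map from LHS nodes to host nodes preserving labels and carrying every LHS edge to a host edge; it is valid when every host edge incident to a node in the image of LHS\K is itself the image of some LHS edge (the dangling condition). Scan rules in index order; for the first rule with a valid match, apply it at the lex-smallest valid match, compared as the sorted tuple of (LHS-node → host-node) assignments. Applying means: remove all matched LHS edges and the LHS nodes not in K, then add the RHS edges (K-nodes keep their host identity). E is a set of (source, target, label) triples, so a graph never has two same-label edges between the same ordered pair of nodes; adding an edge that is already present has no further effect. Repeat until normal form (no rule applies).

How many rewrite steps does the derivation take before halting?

Answer: 2

Derivation:
initial: |V|=9 |E|=3  E = 1-p->0 2-q->2 7-p->7
step 1: apply R0 at {0↦2, 1↦3, 2↦1}  → |V|=8 |E|=2  E = 1-p->0 7-p->7
step 2: apply R1 at {0↦0, 1↦7, 2↦8}  → |V|=6 |E|=1  E = 1-p->0
final graph: no rule applies after step 2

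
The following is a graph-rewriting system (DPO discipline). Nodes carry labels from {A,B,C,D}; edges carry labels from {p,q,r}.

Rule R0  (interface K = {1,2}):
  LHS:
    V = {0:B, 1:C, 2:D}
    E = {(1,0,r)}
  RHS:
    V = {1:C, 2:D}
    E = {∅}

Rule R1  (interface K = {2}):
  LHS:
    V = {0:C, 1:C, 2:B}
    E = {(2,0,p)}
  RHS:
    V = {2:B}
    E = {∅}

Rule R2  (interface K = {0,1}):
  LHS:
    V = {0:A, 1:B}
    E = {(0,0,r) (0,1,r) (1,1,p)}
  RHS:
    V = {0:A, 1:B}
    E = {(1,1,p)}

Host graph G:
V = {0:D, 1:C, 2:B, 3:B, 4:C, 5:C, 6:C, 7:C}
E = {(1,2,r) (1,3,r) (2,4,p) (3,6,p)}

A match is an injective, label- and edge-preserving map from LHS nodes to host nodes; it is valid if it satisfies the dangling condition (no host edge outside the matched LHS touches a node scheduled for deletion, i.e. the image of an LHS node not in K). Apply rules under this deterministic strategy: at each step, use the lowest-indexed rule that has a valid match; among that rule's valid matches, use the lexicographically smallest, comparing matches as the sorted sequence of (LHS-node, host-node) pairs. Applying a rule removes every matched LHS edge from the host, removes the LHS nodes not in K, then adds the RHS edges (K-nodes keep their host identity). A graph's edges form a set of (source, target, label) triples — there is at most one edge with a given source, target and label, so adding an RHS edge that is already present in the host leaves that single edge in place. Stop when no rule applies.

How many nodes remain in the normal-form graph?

Answer: 2

Steps:
initial: |V|=8 |E|=4  E = 1-r->2 1-r->3 2-p->4 3-p->6
step 1: apply R1 at {0↦4, 1↦5, 2↦2}  → |V|=6 |E|=3  E = 1-r->2 1-r->3 3-p->6
step 2: apply R0 at {0↦2, 1↦1, 2↦0}  → |V|=5 |E|=2  E = 1-r->3 3-p->6
step 3: apply R1 at {0↦6, 1↦7, 2↦3}  → |V|=3 |E|=1  E = 1-r->3
step 4: apply R0 at {0↦3, 1↦1, 2↦0}  → |V|=2 |E|=0  E = ∅
final graph: no rule applies after step 4
NF nodes: {0:D, 1:C}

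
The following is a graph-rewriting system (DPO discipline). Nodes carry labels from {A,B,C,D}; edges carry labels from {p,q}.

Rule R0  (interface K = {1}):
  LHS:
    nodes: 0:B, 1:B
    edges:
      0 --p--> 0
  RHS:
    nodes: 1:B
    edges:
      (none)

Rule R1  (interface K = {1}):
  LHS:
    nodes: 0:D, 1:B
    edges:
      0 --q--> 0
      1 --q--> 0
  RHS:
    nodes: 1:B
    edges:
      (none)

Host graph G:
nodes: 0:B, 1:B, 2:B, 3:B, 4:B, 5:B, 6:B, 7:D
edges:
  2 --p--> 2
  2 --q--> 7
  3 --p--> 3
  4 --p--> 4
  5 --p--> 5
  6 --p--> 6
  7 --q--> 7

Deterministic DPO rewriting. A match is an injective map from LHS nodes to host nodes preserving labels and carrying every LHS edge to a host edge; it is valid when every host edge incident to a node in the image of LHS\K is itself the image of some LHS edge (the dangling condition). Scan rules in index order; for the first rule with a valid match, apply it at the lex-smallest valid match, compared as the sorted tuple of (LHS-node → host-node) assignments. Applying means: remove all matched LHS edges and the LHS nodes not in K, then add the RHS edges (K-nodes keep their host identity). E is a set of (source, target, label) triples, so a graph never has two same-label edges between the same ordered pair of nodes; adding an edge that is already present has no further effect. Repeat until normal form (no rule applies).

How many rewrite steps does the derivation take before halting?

start.  V:8 E:7  edges: 2-p->2 2-q->7 3-p->3 4-p->4 5-p->5 6-p->6 7-q->7
1. fire R0 via {0↦3, 1↦0}  →  V:7 E:6  edges: 2-p->2 2-q->7 4-p->4 5-p->5 6-p->6 7-q->7
2. fire R0 via {0↦4, 1↦0}  →  V:6 E:5  edges: 2-p->2 2-q->7 5-p->5 6-p->6 7-q->7
3. fire R0 via {0↦5, 1↦0}  →  V:5 E:4  edges: 2-p->2 2-q->7 6-p->6 7-q->7
4. fire R0 via {0↦6, 1↦0}  →  V:4 E:3  edges: 2-p->2 2-q->7 7-q->7
5. fire R1 via {0↦7, 1↦2}  →  V:3 E:1  edges: 2-p->2
6. fire R0 via {0↦2, 1↦0}  →  V:2 E:0  edges: ∅
halt: no rule applies after step 6

Answer: 6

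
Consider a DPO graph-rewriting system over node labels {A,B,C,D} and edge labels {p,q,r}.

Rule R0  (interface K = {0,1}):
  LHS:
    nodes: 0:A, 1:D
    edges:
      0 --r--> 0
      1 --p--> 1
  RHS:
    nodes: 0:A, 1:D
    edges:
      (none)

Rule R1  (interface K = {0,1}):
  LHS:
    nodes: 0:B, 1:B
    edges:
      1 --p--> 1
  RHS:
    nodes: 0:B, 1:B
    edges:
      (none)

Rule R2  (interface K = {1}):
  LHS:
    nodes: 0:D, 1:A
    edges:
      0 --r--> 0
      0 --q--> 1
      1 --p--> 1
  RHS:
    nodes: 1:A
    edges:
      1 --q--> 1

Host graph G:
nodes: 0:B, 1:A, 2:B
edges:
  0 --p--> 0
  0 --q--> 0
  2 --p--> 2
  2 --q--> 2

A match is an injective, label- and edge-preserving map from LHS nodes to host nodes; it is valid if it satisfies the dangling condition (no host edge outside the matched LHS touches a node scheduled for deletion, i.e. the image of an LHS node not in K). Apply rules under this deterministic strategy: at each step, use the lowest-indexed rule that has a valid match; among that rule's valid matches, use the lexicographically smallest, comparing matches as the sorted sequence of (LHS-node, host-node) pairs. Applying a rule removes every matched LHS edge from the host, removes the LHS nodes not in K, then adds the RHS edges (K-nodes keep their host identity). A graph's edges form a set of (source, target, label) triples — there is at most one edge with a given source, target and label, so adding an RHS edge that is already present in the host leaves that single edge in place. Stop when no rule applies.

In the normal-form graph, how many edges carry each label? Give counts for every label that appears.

[0] host  ⇒  3 nodes, 4 edges  {0-p->0 0-q->0 2-p->2 2-q->2}
[1] R1 @ {0↦0, 1↦2}  ⇒  3 nodes, 3 edges  {0-p->0 0-q->0 2-q->2}
[2] R1 @ {0↦2, 1↦0}  ⇒  3 nodes, 2 edges  {0-q->0 2-q->2}
normal form: no rule applies after step 2
NF edges: [(0, 0, 'q'), (2, 2, 'q')]

Answer: q:2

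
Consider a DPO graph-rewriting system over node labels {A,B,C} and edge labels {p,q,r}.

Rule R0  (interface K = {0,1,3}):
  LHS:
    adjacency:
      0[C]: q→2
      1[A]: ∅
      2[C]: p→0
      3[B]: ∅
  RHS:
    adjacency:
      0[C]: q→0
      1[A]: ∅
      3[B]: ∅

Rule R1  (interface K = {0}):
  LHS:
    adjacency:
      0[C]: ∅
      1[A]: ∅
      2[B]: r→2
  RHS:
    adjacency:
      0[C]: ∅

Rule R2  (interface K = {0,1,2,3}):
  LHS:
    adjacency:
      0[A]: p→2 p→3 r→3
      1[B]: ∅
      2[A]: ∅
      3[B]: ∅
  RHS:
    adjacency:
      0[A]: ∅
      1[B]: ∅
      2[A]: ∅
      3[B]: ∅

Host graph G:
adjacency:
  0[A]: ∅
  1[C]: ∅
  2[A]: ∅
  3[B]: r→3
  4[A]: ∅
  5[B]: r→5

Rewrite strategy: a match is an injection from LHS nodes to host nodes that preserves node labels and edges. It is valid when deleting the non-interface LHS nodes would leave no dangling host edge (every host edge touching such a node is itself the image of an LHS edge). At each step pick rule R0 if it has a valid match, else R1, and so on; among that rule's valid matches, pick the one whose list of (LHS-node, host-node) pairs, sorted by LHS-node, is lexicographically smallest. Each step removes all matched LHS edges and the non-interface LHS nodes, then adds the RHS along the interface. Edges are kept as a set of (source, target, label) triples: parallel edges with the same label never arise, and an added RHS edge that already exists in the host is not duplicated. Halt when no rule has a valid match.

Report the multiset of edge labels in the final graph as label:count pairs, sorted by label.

Answer: (no edges)

Steps:
start.  V:6 E:2  edges: 3-r->3 5-r->5
1. fire R1 via {0↦1, 1↦0, 2↦3}  →  V:4 E:1  edges: 5-r->5
2. fire R1 via {0↦1, 1↦2, 2↦5}  →  V:2 E:0  edges: ∅
halt: no rule applies after step 2
NF edges: []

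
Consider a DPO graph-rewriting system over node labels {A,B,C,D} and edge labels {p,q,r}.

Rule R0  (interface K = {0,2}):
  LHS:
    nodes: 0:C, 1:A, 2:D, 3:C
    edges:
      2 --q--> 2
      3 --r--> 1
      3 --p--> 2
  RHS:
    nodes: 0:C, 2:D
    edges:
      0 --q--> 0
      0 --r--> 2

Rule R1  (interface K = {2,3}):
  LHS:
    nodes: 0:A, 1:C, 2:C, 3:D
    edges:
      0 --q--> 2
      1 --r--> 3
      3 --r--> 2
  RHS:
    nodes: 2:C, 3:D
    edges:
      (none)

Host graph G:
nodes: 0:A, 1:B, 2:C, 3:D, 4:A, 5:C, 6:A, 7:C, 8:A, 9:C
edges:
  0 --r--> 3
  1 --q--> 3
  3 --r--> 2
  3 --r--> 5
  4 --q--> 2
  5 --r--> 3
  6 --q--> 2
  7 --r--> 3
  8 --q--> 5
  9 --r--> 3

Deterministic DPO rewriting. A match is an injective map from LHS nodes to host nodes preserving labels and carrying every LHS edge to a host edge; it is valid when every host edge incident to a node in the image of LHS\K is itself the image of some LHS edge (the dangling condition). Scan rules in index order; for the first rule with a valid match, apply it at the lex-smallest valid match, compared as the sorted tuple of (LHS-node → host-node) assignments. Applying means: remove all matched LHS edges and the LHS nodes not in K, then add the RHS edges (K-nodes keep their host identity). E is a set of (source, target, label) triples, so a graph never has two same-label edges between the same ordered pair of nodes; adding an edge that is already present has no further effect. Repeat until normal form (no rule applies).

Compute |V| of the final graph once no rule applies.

initial: |V|=10 |E|=10  E = 0-r->3 1-q->3 3-r->2 3-r->5 4-q->2 5-r->3 6-q->2 7-r->3 8-q->5 9-r->3
step 1: apply R1 at {0↦4, 1↦7, 2↦2, 3↦3}  → |V|=8 |E|=7  E = 0-r->3 1-q->3 3-r->5 5-r->3 6-q->2 8-q->5 9-r->3
step 2: apply R1 at {0↦8, 1↦9, 2↦5, 3↦3}  → |V|=6 |E|=4  E = 0-r->3 1-q->3 5-r->3 6-q->2
final graph: no rule applies after step 2
NF nodes: {0:A, 1:B, 2:C, 3:D, 5:C, 6:A}

Answer: 6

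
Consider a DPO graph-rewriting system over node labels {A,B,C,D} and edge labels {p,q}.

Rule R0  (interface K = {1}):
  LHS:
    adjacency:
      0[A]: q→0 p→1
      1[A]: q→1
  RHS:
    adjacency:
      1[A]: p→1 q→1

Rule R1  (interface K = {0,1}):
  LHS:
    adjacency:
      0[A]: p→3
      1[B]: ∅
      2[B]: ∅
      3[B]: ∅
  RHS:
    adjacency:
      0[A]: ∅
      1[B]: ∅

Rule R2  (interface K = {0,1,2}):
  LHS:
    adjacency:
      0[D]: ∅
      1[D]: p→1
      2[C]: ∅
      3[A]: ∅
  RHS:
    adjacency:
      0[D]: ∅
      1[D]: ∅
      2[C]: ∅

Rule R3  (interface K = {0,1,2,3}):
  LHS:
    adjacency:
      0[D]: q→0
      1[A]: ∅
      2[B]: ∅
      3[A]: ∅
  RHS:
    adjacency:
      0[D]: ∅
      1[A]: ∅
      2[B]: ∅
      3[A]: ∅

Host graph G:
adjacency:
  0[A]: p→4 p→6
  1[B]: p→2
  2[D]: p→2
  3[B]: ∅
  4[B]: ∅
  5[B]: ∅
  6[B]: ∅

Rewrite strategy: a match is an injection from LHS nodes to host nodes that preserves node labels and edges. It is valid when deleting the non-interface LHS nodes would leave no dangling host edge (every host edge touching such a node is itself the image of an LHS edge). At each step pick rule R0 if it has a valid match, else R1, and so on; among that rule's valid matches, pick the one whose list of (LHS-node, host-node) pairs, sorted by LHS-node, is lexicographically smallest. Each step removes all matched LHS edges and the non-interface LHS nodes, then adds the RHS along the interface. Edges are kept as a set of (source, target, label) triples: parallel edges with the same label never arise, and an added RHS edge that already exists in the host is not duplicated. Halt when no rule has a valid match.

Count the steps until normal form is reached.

Answer: 2

Derivation:
initial: |V|=7 |E|=4  E = 0-p->4 0-p->6 1-p->2 2-p->2
step 1: apply R1 at {0↦0, 1↦1, 2↦3, 3↦4}  → |V|=5 |E|=3  E = 0-p->6 1-p->2 2-p->2
step 2: apply R1 at {0↦0, 1↦1, 2↦5, 3↦6}  → |V|=3 |E|=2  E = 1-p->2 2-p->2
normal form: no rule applies after step 2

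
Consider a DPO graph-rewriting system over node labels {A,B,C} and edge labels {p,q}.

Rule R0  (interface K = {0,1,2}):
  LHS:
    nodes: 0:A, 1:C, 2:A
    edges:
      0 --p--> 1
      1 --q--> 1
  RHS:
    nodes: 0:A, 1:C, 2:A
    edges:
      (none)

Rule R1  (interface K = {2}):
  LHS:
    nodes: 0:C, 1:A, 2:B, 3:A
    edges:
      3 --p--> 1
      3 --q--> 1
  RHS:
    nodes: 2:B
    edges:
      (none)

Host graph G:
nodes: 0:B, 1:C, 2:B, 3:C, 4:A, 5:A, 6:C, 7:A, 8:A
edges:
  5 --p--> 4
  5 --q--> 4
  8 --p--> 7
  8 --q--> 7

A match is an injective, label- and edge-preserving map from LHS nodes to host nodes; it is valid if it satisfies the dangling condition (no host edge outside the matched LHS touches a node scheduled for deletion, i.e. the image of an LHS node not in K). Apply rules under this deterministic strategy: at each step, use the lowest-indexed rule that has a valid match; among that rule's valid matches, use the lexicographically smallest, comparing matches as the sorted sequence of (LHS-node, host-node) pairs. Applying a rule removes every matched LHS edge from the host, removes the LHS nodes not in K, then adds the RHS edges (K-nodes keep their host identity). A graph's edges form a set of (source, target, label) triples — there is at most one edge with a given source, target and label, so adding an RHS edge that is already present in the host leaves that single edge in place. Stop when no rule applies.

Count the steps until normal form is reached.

Answer: 2

Derivation:
start.  V:9 E:4  edges: 5-p->4 5-q->4 8-p->7 8-q->7
1. fire R1 via {0↦1, 1↦4, 2↦0, 3↦5}  →  V:6 E:2  edges: 8-p->7 8-q->7
2. fire R1 via {0↦3, 1↦7, 2↦0, 3↦8}  →  V:3 E:0  edges: ∅
normal form: no rule applies after step 2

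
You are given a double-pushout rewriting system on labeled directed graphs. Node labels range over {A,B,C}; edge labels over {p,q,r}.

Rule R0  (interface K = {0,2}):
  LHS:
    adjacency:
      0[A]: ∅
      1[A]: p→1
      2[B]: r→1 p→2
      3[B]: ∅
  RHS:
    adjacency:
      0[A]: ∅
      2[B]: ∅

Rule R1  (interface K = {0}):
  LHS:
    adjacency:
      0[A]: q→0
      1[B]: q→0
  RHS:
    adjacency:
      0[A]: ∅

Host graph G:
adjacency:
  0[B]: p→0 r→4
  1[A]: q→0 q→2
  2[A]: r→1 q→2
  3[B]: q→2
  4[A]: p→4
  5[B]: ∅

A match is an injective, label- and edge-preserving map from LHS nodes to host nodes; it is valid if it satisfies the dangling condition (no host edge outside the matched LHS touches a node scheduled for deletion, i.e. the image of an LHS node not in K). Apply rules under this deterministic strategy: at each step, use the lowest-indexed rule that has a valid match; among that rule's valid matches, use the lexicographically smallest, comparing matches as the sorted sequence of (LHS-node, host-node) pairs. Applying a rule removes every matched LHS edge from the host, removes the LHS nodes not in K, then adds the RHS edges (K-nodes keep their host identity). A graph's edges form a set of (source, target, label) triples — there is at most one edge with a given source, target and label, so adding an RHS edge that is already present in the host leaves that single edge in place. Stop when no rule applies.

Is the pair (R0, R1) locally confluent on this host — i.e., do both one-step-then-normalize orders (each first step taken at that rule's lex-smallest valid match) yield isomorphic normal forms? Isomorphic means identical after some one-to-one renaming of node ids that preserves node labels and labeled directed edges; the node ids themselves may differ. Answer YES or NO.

branch R0-first: apply at {0↦1, 1↦4, 2↦0, 3↦5} → |E|=5, then 1 more step(s) → NF |V|=3 |E|=3 V={0:B, 1:A, 2:A} E=1-q->0 1-q->2 2-r->1
branch R1-first: apply at {0↦2, 1↦3} → |E|=6, then 1 more step(s) → NF |V|=3 |E|=3 V={0:B, 1:A, 2:A} E=1-q->0 1-q->2 2-r->1
graphs isomorphic (equal up to label-preserving node renaming)

Answer: YES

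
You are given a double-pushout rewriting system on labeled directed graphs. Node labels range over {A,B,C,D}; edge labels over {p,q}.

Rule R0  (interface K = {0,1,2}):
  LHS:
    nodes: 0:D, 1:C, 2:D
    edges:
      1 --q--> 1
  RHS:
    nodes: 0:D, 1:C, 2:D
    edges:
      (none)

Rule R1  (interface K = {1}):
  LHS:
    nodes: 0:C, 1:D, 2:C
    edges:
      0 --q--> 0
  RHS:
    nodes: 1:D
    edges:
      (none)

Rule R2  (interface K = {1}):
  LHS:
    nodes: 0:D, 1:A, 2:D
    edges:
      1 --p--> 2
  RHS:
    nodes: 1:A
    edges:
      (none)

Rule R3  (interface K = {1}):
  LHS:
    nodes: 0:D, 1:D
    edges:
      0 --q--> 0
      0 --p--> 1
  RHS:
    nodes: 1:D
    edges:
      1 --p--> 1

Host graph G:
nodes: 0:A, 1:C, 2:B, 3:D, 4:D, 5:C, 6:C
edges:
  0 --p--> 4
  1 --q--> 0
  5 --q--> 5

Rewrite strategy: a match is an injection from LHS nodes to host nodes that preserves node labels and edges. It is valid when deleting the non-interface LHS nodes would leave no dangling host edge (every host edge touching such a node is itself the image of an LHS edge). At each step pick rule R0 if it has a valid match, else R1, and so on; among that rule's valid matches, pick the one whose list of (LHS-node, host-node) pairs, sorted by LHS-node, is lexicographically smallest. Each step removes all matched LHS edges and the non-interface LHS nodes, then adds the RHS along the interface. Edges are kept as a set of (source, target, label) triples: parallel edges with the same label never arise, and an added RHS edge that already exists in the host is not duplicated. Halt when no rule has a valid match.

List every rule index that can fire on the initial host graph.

R0: 2 valid matches — {0↦3, 1↦5, 2↦4}, {0↦4, 1↦5, 2↦3}
R1: 2 valid matches — {0↦5, 1↦3, 2↦6}, {0↦5, 1↦4, 2↦6}
R2: 1 valid match — {0↦3, 1↦0, 2↦4}
R3: no valid match — LHS pattern not found

Answer: [R0,R1,R2]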